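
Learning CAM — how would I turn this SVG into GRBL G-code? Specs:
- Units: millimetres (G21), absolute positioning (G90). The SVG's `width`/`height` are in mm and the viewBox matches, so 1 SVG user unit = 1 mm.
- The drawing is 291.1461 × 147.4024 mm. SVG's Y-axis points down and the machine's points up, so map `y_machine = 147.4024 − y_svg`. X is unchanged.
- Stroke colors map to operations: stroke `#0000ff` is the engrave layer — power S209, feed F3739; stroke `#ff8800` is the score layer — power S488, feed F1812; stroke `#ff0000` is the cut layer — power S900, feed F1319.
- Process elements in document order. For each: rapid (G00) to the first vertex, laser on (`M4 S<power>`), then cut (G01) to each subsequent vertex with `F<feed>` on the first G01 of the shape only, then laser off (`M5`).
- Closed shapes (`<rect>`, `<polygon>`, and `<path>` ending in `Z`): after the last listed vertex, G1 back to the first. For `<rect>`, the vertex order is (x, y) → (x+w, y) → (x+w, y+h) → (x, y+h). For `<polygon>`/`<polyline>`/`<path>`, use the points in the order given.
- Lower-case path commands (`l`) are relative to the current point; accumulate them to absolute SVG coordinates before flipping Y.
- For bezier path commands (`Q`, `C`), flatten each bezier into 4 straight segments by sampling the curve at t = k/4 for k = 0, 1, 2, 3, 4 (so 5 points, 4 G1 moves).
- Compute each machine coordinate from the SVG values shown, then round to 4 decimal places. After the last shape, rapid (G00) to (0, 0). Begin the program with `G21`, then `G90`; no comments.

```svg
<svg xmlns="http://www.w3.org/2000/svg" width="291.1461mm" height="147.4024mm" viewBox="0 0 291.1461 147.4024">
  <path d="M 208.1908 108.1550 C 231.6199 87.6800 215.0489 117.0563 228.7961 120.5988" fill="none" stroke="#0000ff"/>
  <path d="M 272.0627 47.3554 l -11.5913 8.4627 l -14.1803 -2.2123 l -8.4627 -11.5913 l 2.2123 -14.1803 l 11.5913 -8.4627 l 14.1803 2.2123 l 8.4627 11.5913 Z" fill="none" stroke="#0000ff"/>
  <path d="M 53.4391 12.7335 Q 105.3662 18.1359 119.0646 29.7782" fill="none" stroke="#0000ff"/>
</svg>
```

G21
G90
G00 X208.1908 Y39.2474
M4 S209
G01 X219.3613 Y46.4391 F3739
G01 X222.1242 Y42.0321
G01 X223.0716 Y33.1217
G01 X228.7961 Y26.8036
M5
G00 X272.0627 Y100.0470
M4 S209
G01 X260.4714 Y91.5843 F3739
G01 X246.2911 Y93.7966
G01 X237.8284 Y105.3879
G01 X240.0407 Y119.5682
G01 X251.6320 Y128.0309
G01 X265.8123 Y125.8186
G01 X274.2750 Y114.2273
G01 X272.0627 Y100.0470
M5
G00 X53.4391 Y134.6689
M4 S209
G01 X77.0134 Y131.5777 F3739
G01 X95.8090 Y127.7065
G01 X109.8261 Y123.0554
G01 X119.0646 Y117.6242
M5
G00 X0.0000 Y0.0000

1 u = 1 mm; y_m = 147.4024 − y.

[1] `<path>` cubic bezier, #0000ff→engrave S209 F3739: (208.1908,39.2474) → (219.3613,46.4391) → (222.1242,42.0321) → (223.0716,33.1217) → (228.7961,26.8036)

[2] `<path>` regular polygon, #0000ff→engrave S209 F3739: (272.0627,100.0470) → (260.4714,91.5843) → (246.2911,93.7966) → (237.8284,105.3879) → (240.0407,119.5682) → (251.6320,128.0309) → (265.8123,125.8186) → (274.2750,114.2273) → (272.0627,100.0470) (closed)

[3] `<path>` quadratic bezier, #0000ff→engrave S209 F3739: (53.4391,134.6689) → (77.0134,131.5777) → (95.8090,127.7065) → (109.8261,123.0554) → (119.0646,117.6242)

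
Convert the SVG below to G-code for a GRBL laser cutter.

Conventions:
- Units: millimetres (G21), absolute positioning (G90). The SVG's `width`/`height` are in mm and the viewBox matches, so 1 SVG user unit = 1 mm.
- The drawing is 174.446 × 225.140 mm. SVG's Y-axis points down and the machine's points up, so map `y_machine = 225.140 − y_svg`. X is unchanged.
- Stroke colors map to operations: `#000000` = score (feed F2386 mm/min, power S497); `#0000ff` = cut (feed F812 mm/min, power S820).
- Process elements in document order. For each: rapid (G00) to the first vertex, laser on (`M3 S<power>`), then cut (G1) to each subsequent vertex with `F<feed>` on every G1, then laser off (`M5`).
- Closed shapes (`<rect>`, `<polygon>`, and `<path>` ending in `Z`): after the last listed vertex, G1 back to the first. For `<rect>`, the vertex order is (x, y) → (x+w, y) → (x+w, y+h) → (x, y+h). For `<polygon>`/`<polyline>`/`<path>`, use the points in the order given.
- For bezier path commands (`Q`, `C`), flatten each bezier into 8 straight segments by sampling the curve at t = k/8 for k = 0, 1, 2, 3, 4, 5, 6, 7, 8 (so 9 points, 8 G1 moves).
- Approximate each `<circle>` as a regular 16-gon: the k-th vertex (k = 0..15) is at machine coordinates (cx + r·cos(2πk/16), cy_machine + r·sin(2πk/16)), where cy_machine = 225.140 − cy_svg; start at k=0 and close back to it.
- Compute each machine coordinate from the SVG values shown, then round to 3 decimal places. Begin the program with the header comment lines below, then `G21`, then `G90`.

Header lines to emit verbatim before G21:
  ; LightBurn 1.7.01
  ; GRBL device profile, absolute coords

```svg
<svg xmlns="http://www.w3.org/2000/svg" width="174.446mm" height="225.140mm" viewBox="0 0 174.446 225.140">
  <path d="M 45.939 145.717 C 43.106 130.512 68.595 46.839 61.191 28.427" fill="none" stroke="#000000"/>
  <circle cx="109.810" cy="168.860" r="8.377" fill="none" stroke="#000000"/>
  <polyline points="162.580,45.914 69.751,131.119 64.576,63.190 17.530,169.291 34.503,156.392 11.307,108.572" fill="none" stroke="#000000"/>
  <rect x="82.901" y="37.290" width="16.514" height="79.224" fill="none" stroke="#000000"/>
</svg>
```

viewBox `0 0 174.446 225.140` with mm width/height → 1 unit = 1 mm. Flip: y_m = 225.140 − y_svg.

**Shape 1** — `<path>` cubic bezier, stroke `#000000` → score (S497, F2386). Control points (SVG): P0=(45.939,145.717), P1=(43.106,130.512), P2=(68.595,46.839), P3=(61.191,28.427); sampled at t=k/8. Machine vertices: (45.939,79.423) → (46.085,88.073) → (48.168,101.575) → (51.472,118.361) → (55.279,136.865) → (58.872,155.520) → (61.533,172.757) → (62.545,187.011) → (61.191,196.713). Open path.

**Shape 2** — `<circle>` circle, stroke `#000000` → score (S497, F2386). Machine vertices: (118.187,56.280) → (117.549,59.486) → (115.733,62.203) → (113.016,64.019) → (109.810,64.657) → (106.604,64.019) → (103.887,62.203) → (102.071,59.486) → (101.433,56.280) → (102.071,53.074) → (103.887,50.357) → (106.604,48.541) → (109.810,47.903) → (113.016,48.541) → (115.733,50.357) → (117.549,53.074) → (118.187,56.280). Closed: final G1 returns to the first vertex.

**Shape 3** — `<polyline>` open polyline, stroke `#000000` → score (S497, F2386). Machine vertices: (162.580,179.226) → (69.751,94.021) → (64.576,161.950) → (17.530,55.849) → (34.503,68.748) → (11.307,116.568). Open path.

**Shape 4** — `<rect>` rectangle, stroke `#000000` → score (S497, F2386). Machine vertices: (82.901,187.850) → (99.415,187.850) → (99.415,108.626) → (82.901,108.626) → (82.901,187.850). Closed: final G1 returns to the first vertex.

; LightBurn 1.7.01
; GRBL device profile, absolute coords
G21
G90
G00 X45.939 Y79.423
M3 S497
G1 X46.085 Y88.073 F2386
G1 X48.168 Y101.575 F2386
G1 X51.472 Y118.361 F2386
G1 X55.279 Y136.865 F2386
G1 X58.872 Y155.520 F2386
G1 X61.533 Y172.757 F2386
G1 X62.545 Y187.011 F2386
G1 X61.191 Y196.713 F2386
M5
G00 X118.187 Y56.280
M3 S497
G1 X117.549 Y59.486 F2386
G1 X115.733 Y62.203 F2386
G1 X113.016 Y64.019 F2386
G1 X109.810 Y64.657 F2386
G1 X106.604 Y64.019 F2386
G1 X103.887 Y62.203 F2386
G1 X102.071 Y59.486 F2386
G1 X101.433 Y56.280 F2386
G1 X102.071 Y53.074 F2386
G1 X103.887 Y50.357 F2386
G1 X106.604 Y48.541 F2386
G1 X109.810 Y47.903 F2386
G1 X113.016 Y48.541 F2386
G1 X115.733 Y50.357 F2386
G1 X117.549 Y53.074 F2386
G1 X118.187 Y56.280 F2386
M5
G00 X162.580 Y179.226
M3 S497
G1 X69.751 Y94.021 F2386
G1 X64.576 Y161.950 F2386
G1 X17.530 Y55.849 F2386
G1 X34.503 Y68.748 F2386
G1 X11.307 Y116.568 F2386
M5
G00 X82.901 Y187.850
M3 S497
G1 X99.415 Y187.850 F2386
G1 X99.415 Y108.626 F2386
G1 X82.901 Y108.626 F2386
G1 X82.901 Y187.850 F2386
M5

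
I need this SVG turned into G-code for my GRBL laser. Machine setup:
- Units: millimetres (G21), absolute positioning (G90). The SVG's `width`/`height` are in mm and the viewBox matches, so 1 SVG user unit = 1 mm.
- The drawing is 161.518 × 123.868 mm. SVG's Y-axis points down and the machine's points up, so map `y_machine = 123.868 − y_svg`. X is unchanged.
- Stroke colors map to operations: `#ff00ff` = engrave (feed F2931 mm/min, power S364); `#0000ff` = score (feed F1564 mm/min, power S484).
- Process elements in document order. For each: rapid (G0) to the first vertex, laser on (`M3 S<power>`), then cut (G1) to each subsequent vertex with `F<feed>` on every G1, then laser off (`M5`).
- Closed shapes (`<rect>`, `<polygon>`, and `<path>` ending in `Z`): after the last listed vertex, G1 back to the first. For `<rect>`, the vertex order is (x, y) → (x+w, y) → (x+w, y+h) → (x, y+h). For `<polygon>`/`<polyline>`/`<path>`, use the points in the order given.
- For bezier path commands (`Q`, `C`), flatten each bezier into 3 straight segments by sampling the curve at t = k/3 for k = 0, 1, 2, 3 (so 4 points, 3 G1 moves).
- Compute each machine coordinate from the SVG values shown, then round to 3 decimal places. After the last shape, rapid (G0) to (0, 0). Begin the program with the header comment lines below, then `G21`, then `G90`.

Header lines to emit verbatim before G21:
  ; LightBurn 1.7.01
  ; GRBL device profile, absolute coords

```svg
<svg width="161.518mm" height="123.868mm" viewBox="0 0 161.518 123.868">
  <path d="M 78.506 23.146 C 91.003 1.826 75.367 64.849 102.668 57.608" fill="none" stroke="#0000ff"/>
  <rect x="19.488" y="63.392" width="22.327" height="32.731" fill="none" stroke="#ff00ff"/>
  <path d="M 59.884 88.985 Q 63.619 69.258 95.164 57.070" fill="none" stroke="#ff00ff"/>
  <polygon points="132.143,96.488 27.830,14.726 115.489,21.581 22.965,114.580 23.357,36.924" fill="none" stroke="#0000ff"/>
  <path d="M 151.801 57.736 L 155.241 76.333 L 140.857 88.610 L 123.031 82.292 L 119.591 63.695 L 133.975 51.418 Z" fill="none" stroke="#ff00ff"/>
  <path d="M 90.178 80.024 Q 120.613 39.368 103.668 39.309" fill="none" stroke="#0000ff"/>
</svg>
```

; LightBurn 1.7.01
; GRBL device profile, absolute coords
G21
G90
G0 X78.506 Y100.722
M3 S484
G1 X84.258 Y99.654 F1564
G1 X87.047 Y76.714 F1564
G1 X102.668 Y66.260 F1564
M5
G0 X19.488 Y60.476
M3 S364
G1 X41.815 Y60.476 F2931
G1 X41.815 Y27.745 F2931
G1 X19.488 Y27.745 F2931
G1 X19.488 Y60.476 F2931
M5
G0 X59.884 Y34.883
M3 S364
G1 X65.464 Y47.197 F2931
G1 X77.224 Y57.835 F2931
G1 X95.164 Y66.798 F2931
M5
G0 X132.143 Y27.380
M3 S484
G1 X27.830 Y109.142 F1564
G1 X115.489 Y102.287 F1564
G1 X22.965 Y9.288 F1564
G1 X23.357 Y86.944 F1564
G1 X132.143 Y27.380 F1564
M5
G0 X151.801 Y66.132
M3 S364
G1 X155.241 Y47.535 F2931
G1 X140.857 Y35.258 F2931
G1 X123.031 Y41.576 F2931
G1 X119.591 Y60.173 F2931
G1 X133.975 Y72.450 F2931
G1 X151.801 Y66.132 F2931
M5
G0 X90.178 Y43.844
M3 S484
G1 X105.204 Y66.437 F1564
G1 X109.700 Y80.009 F1564
G1 X103.668 Y84.559 F1564
M5
G0 X0.000 Y0.000

1 u = 1 mm; y_m = 123.868 − y.

[1] `<path>` cubic bezier, #0000ff→score S484 F1564: (78.506,100.722) → (84.258,99.654) → (87.047,76.714) → (102.668,66.260)

[2] `<rect>` rectangle, #ff00ff→engrave S364 F2931: (19.488,60.476) → (41.815,60.476) → (41.815,27.745) → (19.488,27.745) → (19.488,60.476) (closed)

[3] `<path>` quadratic bezier, #ff00ff→engrave S364 F2931: (59.884,34.883) → (65.464,47.197) → (77.224,57.835) → (95.164,66.798)

[4] `<polygon>` closed polygon, #0000ff→score S484 F1564: (132.143,27.380) → (27.830,109.142) → (115.489,102.287) → (22.965,9.288) → (23.357,86.944) → (132.143,27.380) (closed)

[5] `<path>` regular polygon, #ff00ff→engrave S364 F2931: (151.801,66.132) → (155.241,47.535) → (140.857,35.258) → (123.031,41.576) → (119.591,60.173) → (133.975,72.450) → (151.801,66.132) (closed)

[6] `<path>` quadratic bezier, #0000ff→score S484 F1564: (90.178,43.844) → (105.204,66.437) → (109.700,80.009) → (103.668,84.559)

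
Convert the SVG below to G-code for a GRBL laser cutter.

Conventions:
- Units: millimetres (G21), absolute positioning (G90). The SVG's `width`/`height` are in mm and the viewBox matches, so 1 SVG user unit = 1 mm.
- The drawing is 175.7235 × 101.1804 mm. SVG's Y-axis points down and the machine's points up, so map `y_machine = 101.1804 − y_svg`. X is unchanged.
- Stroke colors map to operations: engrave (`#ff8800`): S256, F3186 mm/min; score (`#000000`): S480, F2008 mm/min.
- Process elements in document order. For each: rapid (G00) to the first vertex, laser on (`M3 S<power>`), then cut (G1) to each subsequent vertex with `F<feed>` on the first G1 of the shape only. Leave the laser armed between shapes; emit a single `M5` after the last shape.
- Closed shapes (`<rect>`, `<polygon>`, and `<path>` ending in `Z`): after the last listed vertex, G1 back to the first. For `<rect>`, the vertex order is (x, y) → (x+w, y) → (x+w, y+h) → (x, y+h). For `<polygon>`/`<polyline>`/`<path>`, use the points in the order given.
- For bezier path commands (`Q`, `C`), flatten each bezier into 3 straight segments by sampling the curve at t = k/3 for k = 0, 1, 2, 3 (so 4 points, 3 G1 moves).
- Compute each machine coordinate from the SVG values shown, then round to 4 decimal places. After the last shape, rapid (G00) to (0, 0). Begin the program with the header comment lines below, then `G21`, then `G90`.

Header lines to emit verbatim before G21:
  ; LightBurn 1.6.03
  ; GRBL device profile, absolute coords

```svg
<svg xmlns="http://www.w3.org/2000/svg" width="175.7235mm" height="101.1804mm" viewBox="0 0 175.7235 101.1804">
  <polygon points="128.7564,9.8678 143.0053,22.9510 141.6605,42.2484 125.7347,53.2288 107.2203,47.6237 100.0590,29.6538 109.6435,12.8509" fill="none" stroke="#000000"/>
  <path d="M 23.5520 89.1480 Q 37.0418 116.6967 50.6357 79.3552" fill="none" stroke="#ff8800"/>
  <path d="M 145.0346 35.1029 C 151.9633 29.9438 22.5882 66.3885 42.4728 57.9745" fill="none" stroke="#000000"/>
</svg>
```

viewBox `0 0 175.7235 101.1804` with mm width/height → 1 unit = 1 mm. Flip: y_m = 101.1804 − y_svg.

**Shape 1** — `<polygon>` regular polygon, stroke `#000000` → score (S480, F2008). Machine vertices: (128.7564,91.3126) → (143.0053,78.2294) → (141.6605,58.9320) → (125.7347,47.9516) → (107.2203,53.5567) → (100.0590,71.5266) → (109.6435,88.3295) → (128.7564,91.3126). Closed: final G1 returns to the first vertex.

**Shape 2** — `<path>` quadratic bezier, stroke `#ff8800` → engrave (S256, F3186). Control points (SVG): P0=(23.5520,89.1480), P1=(37.0418,116.6967), P2=(50.6357,79.3552); sampled at t=k/3. Machine vertices: (23.5520,12.0324) → (32.5568,0.8766) → (41.5847,4.1409) → (50.6357,21.8252). Open path.

**Shape 3** — `<path>` cubic bezier, stroke `#000000` → score (S480, F2008). Control points (SVG): P0=(145.0346,35.1029), P1=(151.9633,29.9438), P2=(22.5882,66.3885), P3=(42.4728,57.9745); sampled at t=k/3. Machine vertices: (145.0346,66.0775) → (117.1051,60.5710) → (61.7650,46.5425) → (42.4728,43.2059). Open path.

; LightBurn 1.6.03
; GRBL device profile, absolute coords
G21
G90
G00 X128.7564 Y91.3126
M3 S480
G1 X143.0053 Y78.2294 F2008
G1 X141.6605 Y58.9320
G1 X125.7347 Y47.9516
G1 X107.2203 Y53.5567
G1 X100.0590 Y71.5266
G1 X109.6435 Y88.3295
G1 X128.7564 Y91.3126
G00 X23.5520 Y12.0324
M3 S256
G1 X32.5568 Y0.8766 F3186
G1 X41.5847 Y4.1409
G1 X50.6357 Y21.8252
G00 X145.0346 Y66.0775
M3 S480
G1 X117.1051 Y60.5710 F2008
G1 X61.7650 Y46.5425
G1 X42.4728 Y43.2059
M5
G00 X0.0000 Y0.0000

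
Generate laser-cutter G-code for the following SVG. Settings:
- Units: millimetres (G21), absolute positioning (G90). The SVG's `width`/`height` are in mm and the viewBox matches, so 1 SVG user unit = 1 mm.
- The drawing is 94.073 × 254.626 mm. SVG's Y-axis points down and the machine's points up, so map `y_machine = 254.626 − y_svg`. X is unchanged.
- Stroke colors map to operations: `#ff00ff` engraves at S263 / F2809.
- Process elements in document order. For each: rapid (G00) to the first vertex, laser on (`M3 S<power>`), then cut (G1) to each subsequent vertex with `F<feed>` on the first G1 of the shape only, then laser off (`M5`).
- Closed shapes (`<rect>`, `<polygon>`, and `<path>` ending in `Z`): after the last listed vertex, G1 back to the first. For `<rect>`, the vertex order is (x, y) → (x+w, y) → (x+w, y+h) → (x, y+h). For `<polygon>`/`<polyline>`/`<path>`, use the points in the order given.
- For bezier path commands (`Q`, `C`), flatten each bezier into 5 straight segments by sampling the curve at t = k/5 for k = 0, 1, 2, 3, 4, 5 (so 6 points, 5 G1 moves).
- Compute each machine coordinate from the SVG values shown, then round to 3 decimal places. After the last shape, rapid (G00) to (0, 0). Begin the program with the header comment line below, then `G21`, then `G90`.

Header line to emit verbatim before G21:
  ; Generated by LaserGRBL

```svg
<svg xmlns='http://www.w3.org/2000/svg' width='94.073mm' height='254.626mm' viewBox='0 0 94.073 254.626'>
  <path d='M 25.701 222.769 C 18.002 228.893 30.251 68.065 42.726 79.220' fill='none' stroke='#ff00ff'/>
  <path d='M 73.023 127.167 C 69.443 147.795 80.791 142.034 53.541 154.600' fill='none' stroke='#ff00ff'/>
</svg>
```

1 u = 1 mm; y_m = 254.626 − y.

[1] `<path>` cubic bezier, #ff00ff→engrave S263 F2809: (25.701,31.857) → (23.318,45.505) → (24.775,82.953) → (29.127,127.932) → (35.426,164.173) → (42.726,175.406)

[2] `<path>` cubic bezier, #ff00ff→engrave S263 F2809: (73.023,127.459) → (72.238,117.891) → (72.467,112.510) → (71.140,109.170) → (65.687,105.724) → (53.541,100.026)

; Generated by LaserGRBL
G21
G90
G00 X25.701 Y31.857
M3 S263
G1 X23.318 Y45.505 F2809
G1 X24.775 Y82.953
G1 X29.127 Y127.932
G1 X35.426 Y164.173
G1 X42.726 Y175.406
M5
G00 X73.023 Y127.459
M3 S263
G1 X72.238 Y117.891 F2809
G1 X72.467 Y112.510
G1 X71.140 Y109.170
G1 X65.687 Y105.724
G1 X53.541 Y100.026
M5
G00 X0.000 Y0.000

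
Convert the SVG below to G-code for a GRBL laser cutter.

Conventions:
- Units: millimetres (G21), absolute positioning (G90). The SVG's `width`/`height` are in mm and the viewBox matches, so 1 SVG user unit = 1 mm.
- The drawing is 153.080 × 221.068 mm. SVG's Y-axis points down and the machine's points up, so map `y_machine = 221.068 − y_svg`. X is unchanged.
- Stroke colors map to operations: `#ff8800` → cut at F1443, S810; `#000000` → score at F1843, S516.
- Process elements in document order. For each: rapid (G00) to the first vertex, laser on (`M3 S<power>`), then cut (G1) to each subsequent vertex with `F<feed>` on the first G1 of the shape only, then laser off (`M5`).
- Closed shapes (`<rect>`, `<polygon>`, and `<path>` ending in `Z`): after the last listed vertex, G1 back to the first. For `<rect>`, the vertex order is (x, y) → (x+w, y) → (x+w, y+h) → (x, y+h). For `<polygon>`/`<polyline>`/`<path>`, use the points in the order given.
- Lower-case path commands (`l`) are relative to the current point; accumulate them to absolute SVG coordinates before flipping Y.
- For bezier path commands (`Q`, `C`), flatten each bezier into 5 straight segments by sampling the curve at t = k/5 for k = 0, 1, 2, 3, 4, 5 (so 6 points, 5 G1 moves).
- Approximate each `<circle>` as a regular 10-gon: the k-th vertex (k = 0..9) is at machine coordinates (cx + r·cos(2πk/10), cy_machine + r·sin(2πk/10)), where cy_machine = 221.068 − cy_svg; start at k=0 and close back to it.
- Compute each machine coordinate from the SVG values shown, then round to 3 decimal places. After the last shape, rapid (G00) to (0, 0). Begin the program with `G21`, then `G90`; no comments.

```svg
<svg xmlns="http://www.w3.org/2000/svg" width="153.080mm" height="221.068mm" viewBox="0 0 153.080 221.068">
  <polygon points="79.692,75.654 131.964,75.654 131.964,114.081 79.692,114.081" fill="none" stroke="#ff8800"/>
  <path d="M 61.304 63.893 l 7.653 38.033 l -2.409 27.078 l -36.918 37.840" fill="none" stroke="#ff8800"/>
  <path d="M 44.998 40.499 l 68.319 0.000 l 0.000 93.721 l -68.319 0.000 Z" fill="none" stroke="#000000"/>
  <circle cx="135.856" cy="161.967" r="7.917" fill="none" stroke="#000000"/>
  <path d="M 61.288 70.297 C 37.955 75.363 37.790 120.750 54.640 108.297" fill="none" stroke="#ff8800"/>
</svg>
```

viewBox `0 0 153.080 221.068` with mm width/height → 1 unit = 1 mm. Flip: y_m = 221.068 − y_svg.

**Shape 1** — `<polygon>` rectangle, stroke `#ff8800` → cut (S810, F1443). Machine vertices: (79.692,145.414) → (131.964,145.414) → (131.964,106.987) → (79.692,106.987) → (79.692,145.414). Closed: final G1 returns to the first vertex.

**Shape 2** — `<path>` open polyline, stroke `#ff8800` → cut (S810, F1443). Machine vertices: (61.304,157.175) → (68.957,119.142) → (66.548,92.064) → (29.630,54.224). Open path.

**Shape 3** — `<path>` rectangle, stroke `#000000` → score (S516, F1843). Machine vertices: (44.998,180.569) → (113.317,180.569) → (113.317,86.848) → (44.998,86.848) → (44.998,180.569). Closed: final G1 returns to the first vertex.

**Shape 4** — `<circle>` circle, stroke `#000000` → score (S516, F1843). Machine vertices: (143.773,59.101) → (142.261,63.754) → (138.302,66.631) → (133.410,66.631) → (129.451,63.754) → (127.939,59.101) → (129.451,54.448) → (133.410,51.571) → (138.302,51.571) → (142.261,54.448) → (143.773,59.101). Closed: final G1 returns to the first vertex.

**Shape 5** — `<path>` cubic bezier, stroke `#ff8800` → cut (S810, F1443). Control points (SVG): P0=(61.288,70.297), P1=(37.955,75.363), P2=(37.790,120.750), P3=(54.640,108.297); sampled at t=k/5. Machine vertices: (61.288,150.771) → (50.019,143.678) → (44.015,131.620) → (42.981,119.308) → (46.621,111.455) → (54.640,112.771). Open path.

G21
G90
G00 X79.692 Y145.414
M3 S810
G1 X131.964 Y145.414 F1443
G1 X131.964 Y106.987
G1 X79.692 Y106.987
G1 X79.692 Y145.414
M5
G00 X61.304 Y157.175
M3 S810
G1 X68.957 Y119.142 F1443
G1 X66.548 Y92.064
G1 X29.630 Y54.224
M5
G00 X44.998 Y180.569
M3 S516
G1 X113.317 Y180.569 F1843
G1 X113.317 Y86.848
G1 X44.998 Y86.848
G1 X44.998 Y180.569
M5
G00 X143.773 Y59.101
M3 S516
G1 X142.261 Y63.754 F1843
G1 X138.302 Y66.631
G1 X133.410 Y66.631
G1 X129.451 Y63.754
G1 X127.939 Y59.101
G1 X129.451 Y54.448
G1 X133.410 Y51.571
G1 X138.302 Y51.571
G1 X142.261 Y54.448
G1 X143.773 Y59.101
M5
G00 X61.288 Y150.771
M3 S810
G1 X50.019 Y143.678 F1443
G1 X44.015 Y131.620
G1 X42.981 Y119.308
G1 X46.621 Y111.455
G1 X54.640 Y112.771
M5
G00 X0.000 Y0.000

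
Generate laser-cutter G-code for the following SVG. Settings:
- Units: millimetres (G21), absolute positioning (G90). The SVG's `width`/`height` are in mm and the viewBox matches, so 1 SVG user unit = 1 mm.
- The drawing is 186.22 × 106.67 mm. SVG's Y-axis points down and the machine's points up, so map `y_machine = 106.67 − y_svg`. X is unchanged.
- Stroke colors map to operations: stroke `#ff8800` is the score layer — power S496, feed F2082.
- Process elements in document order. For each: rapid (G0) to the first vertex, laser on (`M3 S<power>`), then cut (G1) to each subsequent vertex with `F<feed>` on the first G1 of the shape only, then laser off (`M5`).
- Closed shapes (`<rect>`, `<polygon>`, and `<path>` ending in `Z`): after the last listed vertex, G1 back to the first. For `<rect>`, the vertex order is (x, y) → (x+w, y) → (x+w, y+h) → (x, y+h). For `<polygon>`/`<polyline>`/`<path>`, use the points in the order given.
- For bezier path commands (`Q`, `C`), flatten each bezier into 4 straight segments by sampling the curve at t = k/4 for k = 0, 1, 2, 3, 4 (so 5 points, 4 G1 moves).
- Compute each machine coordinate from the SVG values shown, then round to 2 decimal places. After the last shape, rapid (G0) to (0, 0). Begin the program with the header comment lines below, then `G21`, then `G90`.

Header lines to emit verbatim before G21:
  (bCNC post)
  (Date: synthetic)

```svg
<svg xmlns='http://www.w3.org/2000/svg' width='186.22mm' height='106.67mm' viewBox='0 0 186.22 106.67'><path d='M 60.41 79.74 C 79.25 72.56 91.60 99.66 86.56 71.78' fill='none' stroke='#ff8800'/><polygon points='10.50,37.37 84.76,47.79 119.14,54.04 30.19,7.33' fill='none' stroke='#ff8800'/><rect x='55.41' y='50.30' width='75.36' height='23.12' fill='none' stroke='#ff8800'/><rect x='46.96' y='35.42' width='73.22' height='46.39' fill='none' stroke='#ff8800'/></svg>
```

viewBox `0 0 186.22 106.67` with mm width/height → 1 unit = 1 mm. Flip: y_m = 106.67 − y_svg.

**Shape 1** — `<path>` cubic bezier, stroke `#ff8800` → score (S496, F2082). Control points (SVG): P0=(60.41,79.74), P1=(79.25,72.56), P2=(91.60,99.66), P3=(86.56,71.78); sampled at t=k/4. Machine vertices: (60.41,26.93) → (73.15,27.28) → (82.44,23.15) → (87.25,22.89) → (86.56,34.89). Open path.

**Shape 2** — `<polygon>` closed polygon, stroke `#ff8800` → score (S496, F2082). Machine vertices: (10.50,69.30) → (84.76,58.88) → (119.14,52.63) → (30.19,99.34) → (10.50,69.30). Closed: final G1 returns to the first vertex.

**Shape 3** — `<rect>` rectangle, stroke `#ff8800` → score (S496, F2082). Machine vertices: (55.41,56.37) → (130.77,56.37) → (130.77,33.25) → (55.41,33.25) → (55.41,56.37). Closed: final G1 returns to the first vertex.

**Shape 4** — `<rect>` rectangle, stroke `#ff8800` → score (S496, F2082). Machine vertices: (46.96,71.25) → (120.18,71.25) → (120.18,24.86) → (46.96,24.86) → (46.96,71.25). Closed: final G1 returns to the first vertex.

(bCNC post)
(Date: synthetic)
G21
G90
G0 X60.41 Y26.93
M3 S496
G1 X73.15 Y27.28 F2082
G1 X82.44 Y23.15
G1 X87.25 Y22.89
G1 X86.56 Y34.89
M5
G0 X10.50 Y69.30
M3 S496
G1 X84.76 Y58.88 F2082
G1 X119.14 Y52.63
G1 X30.19 Y99.34
G1 X10.50 Y69.30
M5
G0 X55.41 Y56.37
M3 S496
G1 X130.77 Y56.37 F2082
G1 X130.77 Y33.25
G1 X55.41 Y33.25
G1 X55.41 Y56.37
M5
G0 X46.96 Y71.25
M3 S496
G1 X120.18 Y71.25 F2082
G1 X120.18 Y24.86
G1 X46.96 Y24.86
G1 X46.96 Y71.25
M5
G0 X0.00 Y0.00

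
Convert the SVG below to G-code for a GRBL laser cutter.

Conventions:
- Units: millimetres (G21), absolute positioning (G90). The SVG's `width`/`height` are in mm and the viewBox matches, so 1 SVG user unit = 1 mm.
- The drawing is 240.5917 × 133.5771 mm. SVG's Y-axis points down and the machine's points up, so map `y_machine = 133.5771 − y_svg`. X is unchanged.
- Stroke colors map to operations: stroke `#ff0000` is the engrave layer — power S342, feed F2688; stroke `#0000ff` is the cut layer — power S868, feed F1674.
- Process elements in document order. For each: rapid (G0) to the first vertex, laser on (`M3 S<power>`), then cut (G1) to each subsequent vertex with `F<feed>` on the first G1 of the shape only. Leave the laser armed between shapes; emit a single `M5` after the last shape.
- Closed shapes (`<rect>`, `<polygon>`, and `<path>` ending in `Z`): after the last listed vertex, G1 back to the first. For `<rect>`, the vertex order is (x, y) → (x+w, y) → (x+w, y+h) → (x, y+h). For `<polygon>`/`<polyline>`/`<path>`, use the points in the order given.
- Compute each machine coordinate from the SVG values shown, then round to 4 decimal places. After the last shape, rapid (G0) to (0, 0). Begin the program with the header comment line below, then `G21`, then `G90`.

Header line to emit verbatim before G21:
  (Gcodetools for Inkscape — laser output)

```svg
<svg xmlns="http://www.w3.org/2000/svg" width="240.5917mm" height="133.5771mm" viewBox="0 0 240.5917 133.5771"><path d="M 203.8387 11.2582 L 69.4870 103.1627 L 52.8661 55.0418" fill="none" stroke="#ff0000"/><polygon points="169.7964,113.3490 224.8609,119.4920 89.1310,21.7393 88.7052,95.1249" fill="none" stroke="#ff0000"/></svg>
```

(Gcodetools for Inkscape — laser output)
G21
G90
G0 X203.8387 Y122.3189
M3 S342
G1 X69.4870 Y30.4144 F2688
G1 X52.8661 Y78.5353
G0 X169.7964 Y20.2281
M3 S342
G1 X224.8609 Y14.0851 F2688
G1 X89.1310 Y111.8378
G1 X88.7052 Y38.4522
G1 X169.7964 Y20.2281
M5
G0 X0.0000 Y0.0000

viewBox `0 0 240.5917 133.5771` with mm width/height → 1 unit = 1 mm. Flip: y_m = 133.5771 − y_svg.

**Shape 1** — `<path>` open polyline, stroke `#ff0000` → engrave (S342, F2688). Machine vertices: (203.8387,122.3189) → (69.4870,30.4144) → (52.8661,78.5353). Open path.

**Shape 2** — `<polygon>` closed polygon, stroke `#ff0000` → engrave (S342, F2688). Machine vertices: (169.7964,20.2281) → (224.8609,14.0851) → (89.1310,111.8378) → (88.7052,38.4522) → (169.7964,20.2281). Closed: final G1 returns to the first vertex.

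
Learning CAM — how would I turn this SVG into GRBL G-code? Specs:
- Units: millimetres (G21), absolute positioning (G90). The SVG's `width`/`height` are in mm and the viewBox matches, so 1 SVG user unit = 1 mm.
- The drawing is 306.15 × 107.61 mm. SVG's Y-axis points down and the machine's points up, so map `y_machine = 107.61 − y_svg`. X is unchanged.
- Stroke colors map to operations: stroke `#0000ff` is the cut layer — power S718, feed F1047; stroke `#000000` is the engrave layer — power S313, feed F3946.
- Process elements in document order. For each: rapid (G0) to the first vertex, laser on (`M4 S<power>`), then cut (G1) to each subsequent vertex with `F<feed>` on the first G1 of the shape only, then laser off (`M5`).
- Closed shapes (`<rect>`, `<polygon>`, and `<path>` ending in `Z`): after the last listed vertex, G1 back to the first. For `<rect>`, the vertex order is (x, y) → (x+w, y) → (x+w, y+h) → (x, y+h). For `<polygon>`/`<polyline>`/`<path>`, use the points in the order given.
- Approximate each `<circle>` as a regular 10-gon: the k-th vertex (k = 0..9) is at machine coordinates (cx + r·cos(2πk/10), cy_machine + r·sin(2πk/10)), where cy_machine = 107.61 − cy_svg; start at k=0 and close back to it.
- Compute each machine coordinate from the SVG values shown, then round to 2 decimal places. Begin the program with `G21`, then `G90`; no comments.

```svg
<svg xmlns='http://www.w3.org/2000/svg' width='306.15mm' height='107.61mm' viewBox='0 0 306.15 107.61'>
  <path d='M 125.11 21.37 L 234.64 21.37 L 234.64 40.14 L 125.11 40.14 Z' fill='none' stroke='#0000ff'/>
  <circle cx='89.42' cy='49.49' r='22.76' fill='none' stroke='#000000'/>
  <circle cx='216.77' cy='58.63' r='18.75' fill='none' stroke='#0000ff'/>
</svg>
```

1 u = 1 mm; y_m = 107.61 − y.

[1] `<path>` rectangle, #0000ff→cut S718 F1047: (125.11,86.24) → (234.64,86.24) → (234.64,67.47) → (125.11,67.47) → (125.11,86.24) (closed)

[2] `<circle>` circle, #000000→engrave S313 F3946: (112.18,58.12) → (107.83,71.50) → (96.45,79.77) → (82.39,79.77) → (71.01,71.50) → (66.66,58.12) → (71.01,44.74) → (82.39,36.47) → (96.45,36.47) → (107.83,44.74) → (112.18,58.12) (closed)

[3] `<circle>` circle, #0000ff→cut S718 F1047: (235.52,48.98) → (231.94,60.00) → (222.56,66.81) → (210.98,66.81) → (201.60,60.00) → (198.02,48.98) → (201.60,37.96) → (210.98,31.15) → (222.56,31.15) → (231.94,37.96) → (235.52,48.98) (closed)

G21
G90
G0 X125.11 Y86.24
M4 S718
G1 X234.64 Y86.24 F1047
G1 X234.64 Y67.47
G1 X125.11 Y67.47
G1 X125.11 Y86.24
M5
G0 X112.18 Y58.12
M4 S313
G1 X107.83 Y71.50 F3946
G1 X96.45 Y79.77
G1 X82.39 Y79.77
G1 X71.01 Y71.50
G1 X66.66 Y58.12
G1 X71.01 Y44.74
G1 X82.39 Y36.47
G1 X96.45 Y36.47
G1 X107.83 Y44.74
G1 X112.18 Y58.12
M5
G0 X235.52 Y48.98
M4 S718
G1 X231.94 Y60.00 F1047
G1 X222.56 Y66.81
G1 X210.98 Y66.81
G1 X201.60 Y60.00
G1 X198.02 Y48.98
G1 X201.60 Y37.96
G1 X210.98 Y31.15
G1 X222.56 Y31.15
G1 X231.94 Y37.96
G1 X235.52 Y48.98
M5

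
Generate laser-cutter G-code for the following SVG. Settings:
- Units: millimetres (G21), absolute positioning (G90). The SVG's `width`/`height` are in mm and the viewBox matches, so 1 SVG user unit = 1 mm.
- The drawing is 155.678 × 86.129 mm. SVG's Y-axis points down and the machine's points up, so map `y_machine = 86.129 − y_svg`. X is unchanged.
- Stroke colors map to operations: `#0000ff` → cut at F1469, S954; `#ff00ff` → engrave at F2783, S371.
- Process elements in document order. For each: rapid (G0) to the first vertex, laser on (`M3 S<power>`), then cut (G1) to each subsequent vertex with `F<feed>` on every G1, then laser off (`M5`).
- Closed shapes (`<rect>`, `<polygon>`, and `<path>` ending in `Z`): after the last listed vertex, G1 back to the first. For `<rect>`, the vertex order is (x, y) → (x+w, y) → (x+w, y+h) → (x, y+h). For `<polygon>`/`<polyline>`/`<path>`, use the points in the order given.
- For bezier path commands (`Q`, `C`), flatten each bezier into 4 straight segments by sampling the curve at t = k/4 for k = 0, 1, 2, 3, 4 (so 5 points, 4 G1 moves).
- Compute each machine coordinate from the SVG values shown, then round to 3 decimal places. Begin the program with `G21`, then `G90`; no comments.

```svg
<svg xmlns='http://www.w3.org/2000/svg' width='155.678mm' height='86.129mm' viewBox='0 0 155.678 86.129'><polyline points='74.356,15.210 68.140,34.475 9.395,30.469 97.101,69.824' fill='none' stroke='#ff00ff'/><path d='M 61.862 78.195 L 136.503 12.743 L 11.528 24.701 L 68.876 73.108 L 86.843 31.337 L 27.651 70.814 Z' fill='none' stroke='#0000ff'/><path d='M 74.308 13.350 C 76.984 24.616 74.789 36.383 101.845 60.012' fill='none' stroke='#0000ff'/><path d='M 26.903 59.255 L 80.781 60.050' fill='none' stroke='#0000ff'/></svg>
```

G21
G90
G0 X74.356 Y70.919
M3 S371
G1 X68.140 Y51.654 F2783
G1 X9.395 Y55.660 F2783
G1 X97.101 Y16.305 F2783
M5
G0 X61.862 Y7.934
M3 S954
G1 X136.503 Y73.386 F1469
G1 X11.528 Y61.428 F1469
G1 X68.876 Y13.021 F1469
G1 X86.843 Y54.792 F1469
G1 X27.651 Y15.315 F1469
G1 X61.862 Y7.934 F1469
M5
G0 X74.308 Y72.779
M3 S954
G1 X75.935 Y64.058 F1469
G1 X78.934 Y54.084 F1469
G1 X86.504 Y41.792 F1469
G1 X101.845 Y26.117 F1469
M5
G0 X26.903 Y26.874
M3 S954
G1 X80.781 Y26.079 F1469
M5

Since the viewBox matches the mm dimensions, user units are millimetres directly. The only transform is the Y-flip y_m = 86.129 − y_svg.

Shape 1 is a open polyline drawn with `<polyline>`. Its stroke #ff00ff means engrave at S371, F2783. After flipping Y the toolpath is (74.356,70.919) → (68.140,51.654) → (9.395,55.660) → (97.101,16.305).

Shape 2 is a closed polygon drawn with `<path>`. Its stroke #0000ff means cut at S954, F1469. After flipping Y the toolpath is (61.862,7.934) → (136.503,73.386) → (11.528,61.428) → (68.876,13.021) → (86.843,54.792) → (27.651,15.315) → (61.862,7.934), returning to the start.

Shape 3 is a cubic bezier drawn with `<path>`. Its stroke #0000ff means cut at S954, F1469. After flipping Y the toolpath is (74.308,72.779) → (75.935,64.058) → (78.934,54.084) → (86.504,41.792) → (101.845,26.117).

Shape 4 is a line segment drawn with `<path>`. Its stroke #0000ff means cut at S954, F1469. After flipping Y the toolpath is (26.903,26.874) → (80.781,26.079).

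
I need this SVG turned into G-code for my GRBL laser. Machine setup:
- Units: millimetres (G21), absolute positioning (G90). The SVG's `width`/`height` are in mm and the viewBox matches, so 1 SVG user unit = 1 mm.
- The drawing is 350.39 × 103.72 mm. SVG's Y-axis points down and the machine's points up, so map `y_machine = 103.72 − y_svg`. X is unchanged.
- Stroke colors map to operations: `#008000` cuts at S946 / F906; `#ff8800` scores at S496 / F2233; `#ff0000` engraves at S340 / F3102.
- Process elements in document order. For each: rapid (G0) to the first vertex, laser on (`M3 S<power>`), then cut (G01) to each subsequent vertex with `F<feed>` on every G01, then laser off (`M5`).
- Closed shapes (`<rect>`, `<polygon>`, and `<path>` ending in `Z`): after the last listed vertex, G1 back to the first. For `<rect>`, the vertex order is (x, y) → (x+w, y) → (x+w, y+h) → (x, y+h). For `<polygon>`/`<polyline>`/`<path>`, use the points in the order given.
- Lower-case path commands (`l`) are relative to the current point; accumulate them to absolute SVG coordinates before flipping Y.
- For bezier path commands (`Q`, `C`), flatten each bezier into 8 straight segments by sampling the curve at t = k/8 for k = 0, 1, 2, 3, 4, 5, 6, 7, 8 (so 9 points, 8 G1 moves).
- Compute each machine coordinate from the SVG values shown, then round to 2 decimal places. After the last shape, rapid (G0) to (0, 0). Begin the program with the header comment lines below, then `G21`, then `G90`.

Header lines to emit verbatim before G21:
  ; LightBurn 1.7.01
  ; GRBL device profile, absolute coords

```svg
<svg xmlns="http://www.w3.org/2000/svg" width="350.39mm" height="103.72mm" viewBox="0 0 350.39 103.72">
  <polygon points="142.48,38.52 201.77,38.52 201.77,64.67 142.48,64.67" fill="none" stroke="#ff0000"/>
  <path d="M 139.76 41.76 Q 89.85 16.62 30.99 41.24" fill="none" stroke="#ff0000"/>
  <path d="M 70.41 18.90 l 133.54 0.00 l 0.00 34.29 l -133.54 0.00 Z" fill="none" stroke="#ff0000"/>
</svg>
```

viewBox `0 0 350.39 103.72` with mm width/height → 1 unit = 1 mm. Flip: y_m = 103.72 − y_svg.

**Shape 1** — `<polygon>` rectangle, stroke `#ff0000` → engrave (S340, F3102). Machine vertices: (142.48,65.20) → (201.77,65.20) → (201.77,39.05) → (142.48,39.05) → (142.48,65.20). Closed: final G1 returns to the first vertex.

**Shape 2** — `<path>` quadratic bezier, stroke `#ff0000` → engrave (S340, F3102). Control points (SVG): P0=(139.76,41.76), P1=(89.85,16.62), P2=(30.99,41.24); sampled at t=k/8. Machine vertices: (139.76,61.96) → (127.14,67.47) → (114.25,71.42) → (101.07,73.82) → (87.61,74.66) → (73.88,73.95) → (59.86,71.68) → (45.57,67.86) → (30.99,62.48). Open path.

**Shape 3** — `<path>` rectangle, stroke `#ff0000` → engrave (S340, F3102). Machine vertices: (70.41,84.82) → (203.95,84.82) → (203.95,50.53) → (70.41,50.53) → (70.41,84.82). Closed: final G1 returns to the first vertex.

; LightBurn 1.7.01
; GRBL device profile, absolute coords
G21
G90
G0 X142.48 Y65.20
M3 S340
G01 X201.77 Y65.20 F3102
G01 X201.77 Y39.05 F3102
G01 X142.48 Y39.05 F3102
G01 X142.48 Y65.20 F3102
M5
G0 X139.76 Y61.96
M3 S340
G01 X127.14 Y67.47 F3102
G01 X114.25 Y71.42 F3102
G01 X101.07 Y73.82 F3102
G01 X87.61 Y74.66 F3102
G01 X73.88 Y73.95 F3102
G01 X59.86 Y71.68 F3102
G01 X45.57 Y67.86 F3102
G01 X30.99 Y62.48 F3102
M5
G0 X70.41 Y84.82
M3 S340
G01 X203.95 Y84.82 F3102
G01 X203.95 Y50.53 F3102
G01 X70.41 Y50.53 F3102
G01 X70.41 Y84.82 F3102
M5
G0 X0.00 Y0.00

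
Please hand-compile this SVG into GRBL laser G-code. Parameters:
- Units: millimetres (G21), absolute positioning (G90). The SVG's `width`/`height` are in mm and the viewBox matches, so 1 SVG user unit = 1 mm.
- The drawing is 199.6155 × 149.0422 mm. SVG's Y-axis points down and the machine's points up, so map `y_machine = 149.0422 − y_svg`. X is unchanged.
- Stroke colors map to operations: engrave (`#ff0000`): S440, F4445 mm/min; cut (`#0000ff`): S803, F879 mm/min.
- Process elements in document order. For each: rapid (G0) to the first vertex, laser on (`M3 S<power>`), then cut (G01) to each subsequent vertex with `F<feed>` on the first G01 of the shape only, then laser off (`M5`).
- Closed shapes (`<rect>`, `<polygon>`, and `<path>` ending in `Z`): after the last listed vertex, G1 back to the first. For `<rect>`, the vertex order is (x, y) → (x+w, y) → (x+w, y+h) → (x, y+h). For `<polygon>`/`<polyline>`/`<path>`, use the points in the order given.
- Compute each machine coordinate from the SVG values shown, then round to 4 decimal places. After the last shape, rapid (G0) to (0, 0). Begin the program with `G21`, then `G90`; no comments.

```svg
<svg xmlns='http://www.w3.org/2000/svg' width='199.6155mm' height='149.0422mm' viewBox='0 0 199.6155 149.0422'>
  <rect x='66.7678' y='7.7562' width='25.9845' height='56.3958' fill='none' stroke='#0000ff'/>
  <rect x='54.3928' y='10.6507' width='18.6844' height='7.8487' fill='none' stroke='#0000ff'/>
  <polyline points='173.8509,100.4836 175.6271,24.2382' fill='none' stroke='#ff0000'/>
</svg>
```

1 u = 1 mm; y_m = 149.0422 − y.

[1] `<rect>` rectangle, #0000ff→cut S803 F879: (66.7678,141.2860) → (92.7523,141.2860) → (92.7523,84.8902) → (66.7678,84.8902) → (66.7678,141.2860) (closed)

[2] `<rect>` rectangle, #0000ff→cut S803 F879: (54.3928,138.3915) → (73.0772,138.3915) → (73.0772,130.5428) → (54.3928,130.5428) → (54.3928,138.3915) (closed)

[3] `<polyline>` line segment, #ff0000→engrave S440 F4445: (173.8509,48.5586) → (175.6271,124.8040)

G21
G90
G0 X66.7678 Y141.2860
M3 S803
G01 X92.7523 Y141.2860 F879
G01 X92.7523 Y84.8902
G01 X66.7678 Y84.8902
G01 X66.7678 Y141.2860
M5
G0 X54.3928 Y138.3915
M3 S803
G01 X73.0772 Y138.3915 F879
G01 X73.0772 Y130.5428
G01 X54.3928 Y130.5428
G01 X54.3928 Y138.3915
M5
G0 X173.8509 Y48.5586
M3 S440
G01 X175.6271 Y124.8040 F4445
M5
G0 X0.0000 Y0.0000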